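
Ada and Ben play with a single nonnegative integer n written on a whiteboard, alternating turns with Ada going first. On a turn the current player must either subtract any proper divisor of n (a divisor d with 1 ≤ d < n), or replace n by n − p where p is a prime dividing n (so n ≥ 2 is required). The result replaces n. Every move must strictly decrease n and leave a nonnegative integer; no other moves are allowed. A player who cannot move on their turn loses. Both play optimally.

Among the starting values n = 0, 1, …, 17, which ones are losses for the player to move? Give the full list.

Positions with no move are L. A position that does have a move is losing for the player to move precisely when every available move leads to a winning position for the opponent. Fill in the labels:
n=0: no move → L
n=1: no move → L
n=2: W (go to 0, an L position)
n=3: W (go to 0, an L position)
n=4: L (options 2(W), 3(W) are all W)
n=5: W (go to 0, an L position)
n=6: W (go to 4, an L position)
n=7: W (go to 0, an L position)
n=8: W (go to 4, an L position)
n=9: L (options 6(W), 8(W) are all W)
n=10: W (go to 9, an L position)
n=11: W (go to 0, an L position)
n=12: W (go to 9, an L position)
n=13: W (go to 0, an L position)
n=14: L (options 7(W), 12(W), 13(W) are all W)
n=15: W (go to 14, an L position)
n=16: W (go to 14, an L position)
n=17: W (go to 0, an L position)
Reading off the rows marked L gives the requested list; there are 5 such values of n.

0, 1, 4, 9, 14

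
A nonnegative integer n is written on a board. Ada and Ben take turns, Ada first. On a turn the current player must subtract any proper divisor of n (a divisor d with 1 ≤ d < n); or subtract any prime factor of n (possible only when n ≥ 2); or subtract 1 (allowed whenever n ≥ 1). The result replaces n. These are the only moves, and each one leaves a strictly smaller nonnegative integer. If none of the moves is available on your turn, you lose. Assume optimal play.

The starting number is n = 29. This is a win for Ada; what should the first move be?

Label each position W (a win for the player to move) or L (a loss). A position with no legal move is L; any other position is W exactly when some move reaches an L, and L when every move reaches a W.
n=0: no move → L
n=1: reaches L-position 0 → W
n=2: reaches L-position 0 → W
n=3: reaches L-position 0 → W
n=4: only reaches 2(W), 3(W), all W → L
n=5: reaches L-position 0 → W
n=6: reaches L-position 4 → W
n=7: reaches L-position 0 → W
n=8: reaches L-position 4 → W
n=9: only reaches 6(W), 8(W), all W → L
n=10: reaches L-position 9 → W
n=11: reaches L-position 0 → W
n=12: reaches L-position 9 → W
n=13: reaches L-position 0 → W
n=14: only reaches 7(W), 12(W), 13(W), all W → L
n=15: reaches L-position 14 → W
n=16: reaches L-position 14 → W
n=17: reaches L-position 0 → W
n=18: reaches L-position 9 → W
n=19: reaches L-position 0 → W
n=20: only reaches 10(W), 15(W), 16(W), 18(W), 19(W), all W → L
n=21: reaches L-position 14 → W
n=22: reaches L-position 20 → W
n=23: reaches L-position 0 → W
n=24: reaches L-position 20 → W
n=25: reaches L-position 20 → W
n=26: only reaches 13(W), 24(W), 25(W), all W → L
n=27: reaches L-position 26 → W
n=28: reaches L-position 14 → W
n=29: reaches L-position 0 → W
From 29, the L positions reachable in one move are: 0.

Move to 0.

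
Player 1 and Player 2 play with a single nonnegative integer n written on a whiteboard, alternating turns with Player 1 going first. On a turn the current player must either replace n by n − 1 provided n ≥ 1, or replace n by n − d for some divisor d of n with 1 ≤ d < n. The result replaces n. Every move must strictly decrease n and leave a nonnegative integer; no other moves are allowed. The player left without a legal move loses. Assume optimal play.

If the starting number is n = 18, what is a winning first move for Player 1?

Move to 9.

Work bottom-up. With no move the player to move loses. Otherwise the position is W if at least one move leads to an L position for the opponent, and L if every move leads to a W.
n=0: no move → L
n=1: can move to 0, which is L ⇒ W
n=2: the only move is to 1(W), a W ⇒ L
n=3: can move to 2, which is L ⇒ W
n=4: can move to 2, which is L ⇒ W
n=5: the only move is to 4(W), a W ⇒ L
n=6: can move to 5, which is L ⇒ W
n=7: the only move is to 6(W), a W ⇒ L
n=8: can move to 7, which is L ⇒ W
n=9: moves to 6(W), 8(W); every one is W ⇒ L
n=10: can move to 5, which is L ⇒ W
n=11: the only move is to 10(W), a W ⇒ L
n=12: can move to 9, which is L ⇒ W
n=13: the only move is to 12(W), a W ⇒ L
n=14: can move to 7, which is L ⇒ W
n=15: moves to 10(W), 12(W), 14(W); every one is W ⇒ L
n=16: can move to 15, which is L ⇒ W
n=17: the only move is to 16(W), a W ⇒ L
n=18: can move to 9, which is L ⇒ W
From 18, the L positions reachable in one move are: 9, 15, 17. Any move reaching one of these is winning.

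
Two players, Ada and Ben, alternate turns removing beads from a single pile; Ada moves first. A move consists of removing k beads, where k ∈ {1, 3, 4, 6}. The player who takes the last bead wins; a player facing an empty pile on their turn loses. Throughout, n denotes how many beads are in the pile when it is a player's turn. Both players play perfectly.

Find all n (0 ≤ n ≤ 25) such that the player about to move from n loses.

Work bottom-up. With no move the player to move loses. Otherwise the position is W if at least one move leads to an L position for the opponent, and L if every move leads to a W.
n=0: no move → L
n=1: →0(L), so W
n=2: →1(W) only, which is W, so L
n=3: →2(L), so W
n=4: →0(L), so W
n=5: →2(L), so W
n=6: →2(L), so W
n=7: →6(W), 4(W), 3(W), 1(W) — all W, so L
n=8: →7(L), so W
n=9: →8(W), 6(W), 5(W), 3(W) — all W, so L
n=10: →9(L), so W
n=11: →7(L), so W
n=12: →9(L), so W
n=13: →9(L), so W
n=14: →13(W), 11(W), 10(W), 8(W) — all W, so L
n=15: →14(L), so W
n=16: →15(W), 13(W), 12(W), 10(W) — all W, so L
n=17: →16(L), so W
n=18: →14(L), so W
n=19: →16(L), so W
n=20: →16(L), so W
n=21: →20(W), 18(W), 17(W), 15(W) — all W, so L
n=22: →21(L), so W
n=23: →22(W), 20(W), 19(W), 17(W) — all W, so L
n=24: →23(L), so W
n=25: →21(L), so W
The losing starting values of n are exactly the entries labelled L in this table (8 of them).

0, 2, 7, 9, 14, 16, 21, 23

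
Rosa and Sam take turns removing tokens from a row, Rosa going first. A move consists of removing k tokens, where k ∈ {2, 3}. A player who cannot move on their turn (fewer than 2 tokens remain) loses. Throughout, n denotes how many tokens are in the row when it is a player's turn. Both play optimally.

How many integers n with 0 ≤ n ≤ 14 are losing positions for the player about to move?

6

Build the W/L table. Terminal = L. A non-terminal position is W if it has a move to some L; otherwise it is L.
n=0: no move → L
n=1: no move → L
n=2: can move to 0, which is L ⇒ W
n=3: can move to 1, which is L ⇒ W
n=4: can move to 1, which is L ⇒ W
n=5: moves to 3(W), 2(W); every one is W ⇒ L
n=6: moves to 4(W), 3(W); every one is W ⇒ L
n=7: can move to 5, which is L ⇒ W
n=8: can move to 6, which is L ⇒ W
n=9: can move to 6, which is L ⇒ W
n=10: moves to 8(W), 7(W); every one is W ⇒ L
n=11: moves to 9(W), 8(W); every one is W ⇒ L
n=12: can move to 10, which is L ⇒ W
n=13: can move to 11, which is L ⇒ W
n=14: can move to 11, which is L ⇒ W
L entries with 0 ≤ n ≤ 14: n = 0, 1, 5, 6, 10, 11; that makes 6.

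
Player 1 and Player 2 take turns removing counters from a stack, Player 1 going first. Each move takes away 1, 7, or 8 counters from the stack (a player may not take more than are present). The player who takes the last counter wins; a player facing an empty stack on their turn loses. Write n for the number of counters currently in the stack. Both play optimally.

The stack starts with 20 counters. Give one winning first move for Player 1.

Remove 1, leaving 19.

Label each position W (a win for the player to move) or L (a loss). A position with no legal move is L; any other position is W exactly when some move reaches an L, and L when every move reaches a W.
n=0: no move → L
n=1: W (go to 0, an L position)
n=2: L (sole option 1(W) is W)
n=3: W (go to 2, an L position)
n=4: L (sole option 3(W) is W)
n=5: W (go to 4, an L position)
n=6: L (sole option 5(W) is W)
n=7: W (go to 6, an L position)
n=8: W (go to 0, an L position)
n=9: W (go to 2, an L position)
n=10: W (go to 2, an L position)
n=11: W (go to 4, an L position)
n=12: W (go to 4, an L position)
n=13: W (go to 6, an L position)
n=14: W (go to 6, an L position)
n=15: L (options 14(W), 8(W), 7(W) are all W)
n=16: W (go to 15, an L position)
n=17: L (options 16(W), 10(W), 9(W) are all W)
n=18: W (go to 17, an L position)
n=19: L (options 18(W), 12(W), 11(W) are all W)
n=20: W (go to 19, an L position)
From 20, the L positions reachable in one move are: 19.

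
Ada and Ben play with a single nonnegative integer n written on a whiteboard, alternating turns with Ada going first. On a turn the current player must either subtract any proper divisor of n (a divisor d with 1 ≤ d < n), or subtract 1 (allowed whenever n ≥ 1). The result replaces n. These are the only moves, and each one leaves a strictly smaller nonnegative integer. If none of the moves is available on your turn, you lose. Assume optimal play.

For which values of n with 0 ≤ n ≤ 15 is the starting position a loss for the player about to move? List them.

Build the W/L table. Terminal = L. A non-terminal position is W if it has a move to some L; otherwise it is L.
n=0: no move → L
n=1: reaches L-position 0 → W
n=2: only reaches 1(W), which is W → L
n=3: reaches L-position 2 → W
n=4: reaches L-position 2 → W
n=5: only reaches 4(W), which is W → L
n=6: reaches L-position 5 → W
n=7: only reaches 6(W), which is W → L
n=8: reaches L-position 7 → W
n=9: only reaches 6(W), 8(W), all W → L
n=10: reaches L-position 5 → W
n=11: only reaches 10(W), which is W → L
n=12: reaches L-position 9 → W
n=13: only reaches 12(W), which is W → L
n=14: reaches L-position 7 → W
n=15: only reaches 10(W), 12(W), 14(W), all W → L
Reading off the rows marked L gives the requested list; there are 8 such values of n.

0, 2, 5, 7, 9, 11, 13, 15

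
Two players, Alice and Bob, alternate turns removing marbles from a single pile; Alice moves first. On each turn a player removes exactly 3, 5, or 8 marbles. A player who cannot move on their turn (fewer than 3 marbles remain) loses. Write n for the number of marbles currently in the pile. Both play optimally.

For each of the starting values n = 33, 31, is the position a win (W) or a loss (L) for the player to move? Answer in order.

33: L, 31: W

Classify positions by backward induction: terminal positions (no move available) are L. From any other position, the mover wins iff some move reaches an L.
n=0: no move → L
n=1: no move → L
n=2: no move → L
n=3: →0(L), so W
n=4: →1(L), so W
n=5: →2(L), so W
n=6: →1(L), so W
n=7: →2(L), so W
n=8: →0(L), so W
n=9: →1(L), so W
n=10: →2(L), so W
n=11: →8(W), 6(W), 3(W) — all W, so L
n=12: →9(W), 7(W), 4(W) — all W, so L
n=13: →10(W), 8(W), 5(W) — all W, so L
n=14: →11(L), so W
n=15: →12(L), so W
n=16: →13(L), so W
n=17: →12(L), so W
n=18: →13(L), so W
n=19: →11(L), so W
n=20: →12(L), so W
n=21: →13(L), so W
n=22: →19(W), 17(W), 14(W) — all W, so L
n=23: →20(W), 18(W), 15(W) — all W, so L
n=24: →21(W), 19(W), 16(W) — all W, so L
n=25: →22(L), so W
n=26: →23(L), so W
n=27: →24(L), so W
n=28: →23(L), so W
n=29: →24(L), so W
n=30: →22(L), so W
n=31: →23(L), so W
n=32: →24(L), so W
n=33: →30(W), 28(W), 25(W) — all W, so L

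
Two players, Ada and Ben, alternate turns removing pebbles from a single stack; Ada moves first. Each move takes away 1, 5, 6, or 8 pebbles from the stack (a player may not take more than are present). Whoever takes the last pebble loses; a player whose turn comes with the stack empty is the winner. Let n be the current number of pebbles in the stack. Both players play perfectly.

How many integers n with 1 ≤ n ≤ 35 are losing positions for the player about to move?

10

Work bottom-up. With no move the player to move wins. Otherwise the position is W if at least one move leads to an L position for the opponent, and L if every move leads to a W.
n=0: no move; the opponent has just taken the last pebble and therefore loses → W
n=1: L (sole option 0(W) is W)
n=2: W (go to 1, an L position)
n=3: L (sole option 2(W) is W)
n=4: W (go to 3, an L position)
n=5: L (options 4(W), 0(W) are all W)
n=6: W (go to 5, an L position)
n=7: W (go to 1, an L position)
n=8: W (go to 3, an L position)
n=9: W (go to 3, an L position)
n=10: W (go to 5, an L position)
n=11: W (go to 5, an L position)
n=12: L (options 11(W), 7(W), 6(W), 4(W) are all W)
n=13: W (go to 12, an L position)
n=14: L (options 13(W), 9(W), 8(W), 6(W) are all W)
n=15: W (go to 14, an L position)
n=16: L (options 15(W), 11(W), 10(W), 8(W) are all W)
n=17: W (go to 16, an L position)
n=18: W (go to 12, an L position)
n=19: W (go to 14, an L position)
n=20: W (go to 14, an L position)
n=21: W (go to 16, an L position)
n=22: W (go to 16, an L position)
n=23: L (options 22(W), 18(W), 17(W), 15(W) are all W)
n=24: W (go to 23, an L position)
n=25: L (options 24(W), 20(W), 19(W), 17(W) are all W)
n=26: W (go to 25, an L position)
n=27: L (options 26(W), 22(W), 21(W), 19(W) are all W)
n=28: W (go to 27, an L position)
n=29: W (go to 23, an L position)
n=30: W (go to 25, an L position)
n=31: W (go to 25, an L position)
n=32: W (go to 27, an L position)
n=33: W (go to 27, an L position)
n=34: L (options 33(W), 29(W), 28(W), 26(W) are all W)
n=35: W (go to 34, an L position)
L entries with 1 ≤ n ≤ 35 (the range starts at n=1): n = 1, 3, 5, 12, 14, 16, 23, 25, 27, 34; that makes 10.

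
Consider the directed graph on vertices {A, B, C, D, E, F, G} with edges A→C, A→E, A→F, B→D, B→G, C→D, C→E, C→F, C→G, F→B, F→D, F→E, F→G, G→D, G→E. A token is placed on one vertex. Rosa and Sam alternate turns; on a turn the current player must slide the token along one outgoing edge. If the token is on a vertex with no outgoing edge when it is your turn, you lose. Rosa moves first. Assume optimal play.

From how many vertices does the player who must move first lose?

Label each position W (a win for the player to move) or L (a loss). A position with no legal move is L; any other position is W exactly when some move reaches an L, and L when every move reaches a W.
Every edge goes from a vertex to one that appears earlier in the order D, E, G, B, F, C, A, so processing vertices in that order labels each vertex after all of its successors.
D: no outgoing edge → L
E: no outgoing edge → L
G: W (go to E, an L position)
B: W (go to D, an L position)
F: W (go to E, an L position)
C: W (go to E, an L position)
A: W (go to E, an L position)
The L vertices are D, E; that is 2 in all.

2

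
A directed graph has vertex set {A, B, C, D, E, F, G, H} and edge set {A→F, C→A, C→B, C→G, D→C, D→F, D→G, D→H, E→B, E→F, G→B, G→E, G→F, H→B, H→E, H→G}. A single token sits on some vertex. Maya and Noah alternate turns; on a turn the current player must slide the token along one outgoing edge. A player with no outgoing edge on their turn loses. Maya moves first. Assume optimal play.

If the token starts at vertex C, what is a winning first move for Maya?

Move to B.

Use the standard recursion: the mover loses at a terminal position; elsewhere, the mover wins exactly when some move hands the opponent an L position.
Every edge goes from a vertex to one that appears earlier in the order F, B, E, G, A, H, C, D, so processing vertices in that order labels each vertex after all of its successors.
F: no outgoing edge → L
B: no outgoing edge → L
E: W (go to B, an L position)
G: W (go to B, an L position)
A: W (go to F, an L position)
H: W (go to B, an L position)
C: W (go to B, an L position)
D: W (go to F, an L position)
From C, the L positions reachable in one move are: B.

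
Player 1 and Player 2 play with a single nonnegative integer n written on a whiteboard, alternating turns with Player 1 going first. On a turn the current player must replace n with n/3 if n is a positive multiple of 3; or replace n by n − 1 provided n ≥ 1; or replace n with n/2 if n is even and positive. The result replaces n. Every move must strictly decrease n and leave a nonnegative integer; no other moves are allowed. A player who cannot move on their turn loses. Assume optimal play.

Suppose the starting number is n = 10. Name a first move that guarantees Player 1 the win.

Classify positions by backward induction: terminal positions (no move available) are L. From any other position, the mover wins iff some move reaches an L.
n=0: no move → L
n=1: can move to 0, which is L ⇒ W
n=2: the only move is to 1(W), a W ⇒ L
n=3: can move to 2, which is L ⇒ W
n=4: can move to 2, which is L ⇒ W
n=5: the only move is to 4(W), a W ⇒ L
n=6: can move to 2, which is L ⇒ W
n=7: the only move is to 6(W), a W ⇒ L
n=8: can move to 7, which is L ⇒ W
n=9: moves to 3(W), 8(W); every one is W ⇒ L
n=10: can move to 5, which is L ⇒ W
From 10, the L positions reachable in one move are: 5, 9. Any move reaching one of these is winning.

Move to 5.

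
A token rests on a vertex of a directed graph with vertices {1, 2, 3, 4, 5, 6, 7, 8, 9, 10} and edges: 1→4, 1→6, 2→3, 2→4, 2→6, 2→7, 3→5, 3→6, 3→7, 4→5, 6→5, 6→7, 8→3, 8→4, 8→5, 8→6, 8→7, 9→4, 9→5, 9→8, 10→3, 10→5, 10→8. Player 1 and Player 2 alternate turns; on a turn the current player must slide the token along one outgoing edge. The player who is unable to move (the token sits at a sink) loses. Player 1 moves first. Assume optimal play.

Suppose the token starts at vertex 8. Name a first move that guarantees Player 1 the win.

Move to 7.

Label each position W (a win for the player to move) or L (a loss). A position with no legal move is L; any other position is W exactly when some move reaches an L, and L when every move reaches a W.
Every edge goes from a vertex to one that appears earlier in the order 5, 7, 6, 3, 4, 8, 10, 9, 1, 2, so processing vertices in that order labels each vertex after all of its successors.
5: no outgoing edge → L
7: no outgoing edge → L
6: reaches L-position 7 → W
3: reaches L-position 7 → W
4: reaches L-position 5 → W
8: reaches L-position 7 → W
10: reaches L-position 5 → W
9: reaches L-position 5 → W
1: only reaches 4(W), 6(W), all W → L
2: reaches L-position 7 → W
From 8, the L positions reachable in one move are: 7, 5. Any move reaching one of these is winning.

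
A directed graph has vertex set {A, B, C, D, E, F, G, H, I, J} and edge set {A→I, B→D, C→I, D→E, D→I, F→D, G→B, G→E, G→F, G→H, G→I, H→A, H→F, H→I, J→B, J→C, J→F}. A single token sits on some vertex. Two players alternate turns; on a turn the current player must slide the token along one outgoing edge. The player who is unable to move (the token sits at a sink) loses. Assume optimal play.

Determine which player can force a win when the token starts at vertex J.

Build the W/L table. Terminal = L. A non-terminal position is W if it has a move to some L; otherwise it is L.
Every edge goes from a vertex to one that appears earlier in the order I, E, D, A, F, C, B, H, J, G, so processing vertices in that order labels each vertex after all of its successors.
I: no outgoing edge → L
E: no outgoing edge → L
D: →E(L), so W
A: →I(L), so W
F: →D(W) only, which is W, so L
C: →I(L), so W
B: →D(W) only, which is W, so L
H: →F(L), so W
J: →B(L), so W
G: →B(L), so W
From J the player to move can move to B, reaching an L position.

The first player wins.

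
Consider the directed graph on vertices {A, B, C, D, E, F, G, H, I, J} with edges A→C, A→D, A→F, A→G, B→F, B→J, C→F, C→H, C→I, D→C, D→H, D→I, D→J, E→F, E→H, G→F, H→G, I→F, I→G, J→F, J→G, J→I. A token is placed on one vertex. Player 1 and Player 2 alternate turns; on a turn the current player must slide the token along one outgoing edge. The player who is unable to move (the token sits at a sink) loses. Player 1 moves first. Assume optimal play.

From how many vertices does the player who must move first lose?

Label each position W (a win for the player to move) or L (a loss). A position with no legal move is L; any other position is W exactly when some move reaches an L, and L when every move reaches a W.
Every edge goes from a vertex to one that appears earlier in the order F, G, I, J, B, H, C, D, E, A, so processing vertices in that order labels each vertex after all of its successors.
F: no outgoing edge → L
G: W (go to F, an L position)
I: W (go to F, an L position)
J: W (go to F, an L position)
B: W (go to F, an L position)
H: L (sole option G(W) is W)
C: W (go to H, an L position)
D: W (go to H, an L position)
E: W (go to H, an L position)
A: W (go to F, an L position)
The L vertices are F, H; that is 2 in all.

2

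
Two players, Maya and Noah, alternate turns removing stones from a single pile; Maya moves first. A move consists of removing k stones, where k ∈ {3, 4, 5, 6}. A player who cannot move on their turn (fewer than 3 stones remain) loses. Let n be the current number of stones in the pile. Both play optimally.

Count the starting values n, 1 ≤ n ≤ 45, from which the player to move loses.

15

Use the standard recursion: the mover loses at a terminal position; elsewhere, the mover wins exactly when some move hands the opponent an L position.
n=0: no move → L
n=1: no move → L
n=2: no move → L
n=3: reaches L-position 0 → W
n=4: reaches L-position 1 → W
n=5: reaches L-position 2 → W
n=6: reaches L-position 2 → W
n=7: reaches L-position 2 → W
n=8: reaches L-position 2 → W
n=9: only reaches 6(W), 5(W), 4(W), 3(W), all W → L
n=10: only reaches 7(W), 6(W), 5(W), 4(W), all W → L
n=11: only reaches 8(W), 7(W), 6(W), 5(W), all W → L
n=12: reaches L-position 9 → W
n=13: reaches L-position 10 → W
n=14: reaches L-position 11 → W
n=15: reaches L-position 11 → W
n=16: reaches L-position 11 → W
n=17: reaches L-position 11 → W
n=18: only reaches 15(W), 14(W), 13(W), 12(W), all W → L
n=19: only reaches 16(W), 15(W), 14(W), 13(W), all W → L
n=20: only reaches 17(W), 16(W), 15(W), 14(W), all W → L
n=21: reaches L-position 18 → W
n=22: reaches L-position 19 → W
n=23: reaches L-position 20 → W
n=24: reaches L-position 20 → W
n=25: reaches L-position 20 → W
n=26: reaches L-position 20 → W
n=27: only reaches 24(W), 23(W), 22(W), 21(W), all W → L
n=28: only reaches 25(W), 24(W), 23(W), 22(W), all W → L
n=29: only reaches 26(W), 25(W), 24(W), 23(W), all W → L
n=30: reaches L-position 27 → W
n=31: reaches L-position 28 → W
n=32: reaches L-position 29 → W
n=33: reaches L-position 29 → W
n=34: reaches L-position 29 → W
n=35: reaches L-position 29 → W
n=36: only reaches 33(W), 32(W), 31(W), 30(W), all W → L
n=37: only reaches 34(W), 33(W), 32(W), 31(W), all W → L
n=38: only reaches 35(W), 34(W), 33(W), 32(W), all W → L
n=39: reaches L-position 36 → W
n=40: reaches L-position 37 → W
n=41: reaches L-position 38 → W
n=42: reaches L-position 38 → W
n=43: reaches L-position 38 → W
n=44: reaches L-position 38 → W
n=45: only reaches 42(W), 41(W), 40(W), 39(W), all W → L
L entries with 1 ≤ n ≤ 45 (n=0 is outside the asked range and is not counted): n = 1, 2, 9, 10, 11, 18, 19, 20, 27, 28, 29, 36, 37, 38, 45; that makes 15.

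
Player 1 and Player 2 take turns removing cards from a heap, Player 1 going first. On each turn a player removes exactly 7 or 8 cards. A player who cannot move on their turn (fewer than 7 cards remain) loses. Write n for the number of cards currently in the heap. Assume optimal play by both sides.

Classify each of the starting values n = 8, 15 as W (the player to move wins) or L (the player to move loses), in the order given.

8: W, 15: L

Build the W/L table. Terminal = L. A non-terminal position is W if it has a move to some L; otherwise it is L.
n=0: no move → L
n=1: no move → L
n=2: no move → L
n=3: no move → L
n=4: no move → L
n=5: no move → L
n=6: no move → L
n=7: can move to 0, which is L ⇒ W
n=8: can move to 1, which is L ⇒ W
n=9: can move to 2, which is L ⇒ W
n=10: can move to 3, which is L ⇒ W
n=11: can move to 4, which is L ⇒ W
n=12: can move to 5, which is L ⇒ W
n=13: can move to 6, which is L ⇒ W
n=14: can move to 6, which is L ⇒ W
n=15: moves to 8(W), 7(W); every one is W ⇒ L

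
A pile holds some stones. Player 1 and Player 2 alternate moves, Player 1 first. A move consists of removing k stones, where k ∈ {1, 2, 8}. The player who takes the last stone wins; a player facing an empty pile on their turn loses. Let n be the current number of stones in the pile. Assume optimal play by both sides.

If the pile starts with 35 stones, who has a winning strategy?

Player 1 wins.

Classify positions by backward induction: terminal positions (no move available) are L. From any other position, the mover wins iff some move reaches an L.
n=0: no move → L
n=1: →0(L), so W
n=2: →0(L), so W
n=3: →2(W), 1(W) — all W, so L
n=4: →3(L), so W
n=5: →3(L), so W
n=6: →5(W), 4(W) — all W, so L
n=7: →6(L), so W
n=8: →6(L), so W
n=9: →8(W), 7(W), 1(W) — all W, so L
n=10: →9(L), so W
n=11: →9(L), so W
n=12: →11(W), 10(W), 4(W) — all W, so L
n=13: →12(L), so W
n=14: →12(L), so W
n=15: →14(W), 13(W), 7(W) — all W, so L
n=16: →15(L), so W
n=17: →15(L), so W
n=18: →17(W), 16(W), 10(W) — all W, so L
n=19: →18(L), so W
n=20: →18(L), so W
n=21: →20(W), 19(W), 13(W) — all W, so L
n=22: →21(L), so W
n=23: →21(L), so W
n=24: →23(W), 22(W), 16(W) — all W, so L
n=25: →24(L), so W
n=26: →24(L), so W
n=27: →26(W), 25(W), 19(W) — all W, so L
n=28: →27(L), so W
n=29: →27(L), so W
n=30: →29(W), 28(W), 22(W) — all W, so L
n=31: →30(L), so W
n=32: →30(L), so W
n=33: →32(W), 31(W), 25(W) — all W, so L
n=34: →33(L), so W
n=35: →33(L), so W
From 35 Player 1 can remove 2, leaving 33, reaching an L position.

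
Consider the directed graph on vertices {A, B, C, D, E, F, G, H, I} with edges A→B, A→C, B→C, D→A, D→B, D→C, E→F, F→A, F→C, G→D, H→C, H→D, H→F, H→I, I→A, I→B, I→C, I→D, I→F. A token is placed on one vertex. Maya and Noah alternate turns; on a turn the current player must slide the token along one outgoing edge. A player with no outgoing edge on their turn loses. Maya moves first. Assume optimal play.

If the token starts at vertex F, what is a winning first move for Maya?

Move to C.

Classify positions by backward induction: terminal positions (no move available) are L. From any other position, the mover wins iff some move reaches an L.
Every edge goes from a vertex to one that appears earlier in the order C, B, A, F, D, I, G, H, E, so processing vertices in that order labels each vertex after all of its successors.
C: no outgoing edge → L
B: can move to C, which is L ⇒ W
A: can move to C, which is L ⇒ W
F: can move to C, which is L ⇒ W
D: can move to C, which is L ⇒ W
I: can move to C, which is L ⇒ W
G: the only move is to D(W), a W ⇒ L
H: can move to C, which is L ⇒ W
E: the only move is to F(W), a W ⇒ L
From F, the L positions reachable in one move are: C.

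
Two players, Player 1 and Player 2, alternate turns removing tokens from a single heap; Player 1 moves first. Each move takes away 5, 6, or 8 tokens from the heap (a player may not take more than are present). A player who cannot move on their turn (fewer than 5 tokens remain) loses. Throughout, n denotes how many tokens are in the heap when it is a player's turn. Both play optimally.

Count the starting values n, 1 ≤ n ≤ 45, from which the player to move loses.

Build the W/L table. Terminal = L. A non-terminal position is W if it has a move to some L; otherwise it is L.
n=0: no move → L
n=1: no move → L
n=2: no move → L
n=3: no move → L
n=4: no move → L
n=5: can move to 0, which is L ⇒ W
n=6: can move to 1, which is L ⇒ W
n=7: can move to 2, which is L ⇒ W
n=8: can move to 3, which is L ⇒ W
n=9: can move to 4, which is L ⇒ W
n=10: can move to 4, which is L ⇒ W
n=11: can move to 3, which is L ⇒ W
n=12: can move to 4, which is L ⇒ W
n=13: moves to 8(W), 7(W), 5(W); every one is W ⇒ L
n=14: moves to 9(W), 8(W), 6(W); every one is W ⇒ L
n=15: moves to 10(W), 9(W), 7(W); every one is W ⇒ L
n=16: moves to 11(W), 10(W), 8(W); every one is W ⇒ L
n=17: moves to 12(W), 11(W), 9(W); every one is W ⇒ L
n=18: can move to 13, which is L ⇒ W
n=19: can move to 14, which is L ⇒ W
n=20: can move to 15, which is L ⇒ W
n=21: can move to 16, which is L ⇒ W
n=22: can move to 17, which is L ⇒ W
n=23: can move to 17, which is L ⇒ W
n=24: can move to 16, which is L ⇒ W
n=25: can move to 17, which is L ⇒ W
n=26: moves to 21(W), 20(W), 18(W); every one is W ⇒ L
n=27: moves to 22(W), 21(W), 19(W); every one is W ⇒ L
n=28: moves to 23(W), 22(W), 20(W); every one is W ⇒ L
n=29: moves to 24(W), 23(W), 21(W); every one is W ⇒ L
n=30: moves to 25(W), 24(W), 22(W); every one is W ⇒ L
n=31: can move to 26, which is L ⇒ W
n=32: can move to 27, which is L ⇒ W
n=33: can move to 28, which is L ⇒ W
n=34: can move to 29, which is L ⇒ W
n=35: can move to 30, which is L ⇒ W
n=36: can move to 30, which is L ⇒ W
n=37: can move to 29, which is L ⇒ W
n=38: can move to 30, which is L ⇒ W
n=39: moves to 34(W), 33(W), 31(W); every one is W ⇒ L
n=40: moves to 35(W), 34(W), 32(W); every one is W ⇒ L
n=41: moves to 36(W), 35(W), 33(W); every one is W ⇒ L
n=42: moves to 37(W), 36(W), 34(W); every one is W ⇒ L
n=43: moves to 38(W), 37(W), 35(W); every one is W ⇒ L
n=44: can move to 39, which is L ⇒ W
n=45: can move to 40, which is L ⇒ W
L entries with 1 ≤ n ≤ 45 (n=0 is outside the asked range and is not counted): n = 1, 2, 3, 4, 13, 14, 15, 16, 17, 26, 27, 28, 29, 30, 39, 40, 41, 42, 43; that makes 19.

19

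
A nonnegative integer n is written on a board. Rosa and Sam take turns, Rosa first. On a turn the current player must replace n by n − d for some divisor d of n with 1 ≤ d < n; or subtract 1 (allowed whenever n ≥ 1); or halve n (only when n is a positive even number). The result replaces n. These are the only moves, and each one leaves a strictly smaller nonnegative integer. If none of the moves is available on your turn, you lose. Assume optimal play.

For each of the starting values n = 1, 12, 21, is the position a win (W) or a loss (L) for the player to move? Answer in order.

Compute win/loss labels from the base case upward. A position with no move is L. Any other position is W if it can reach an L in one move, else L.
n=0: no move → L
n=1: can move to 0, which is L ⇒ W
n=2: the only move is to 1(W), a W ⇒ L
n=3: can move to 2, which is L ⇒ W
n=4: can move to 2, which is L ⇒ W
n=5: the only move is to 4(W), a W ⇒ L
n=6: can move to 5, which is L ⇒ W
n=7: the only move is to 6(W), a W ⇒ L
n=8: can move to 7, which is L ⇒ W
n=9: moves to 6(W), 8(W); every one is W ⇒ L
n=10: can move to 5, which is L ⇒ W
n=11: the only move is to 10(W), a W ⇒ L
n=12: can move to 9, which is L ⇒ W
n=13: the only move is to 12(W), a W ⇒ L
n=14: can move to 7, which is L ⇒ W
n=15: moves to 10(W), 12(W), 14(W); every one is W ⇒ L
n=16: can move to 15, which is L ⇒ W
n=17: the only move is to 16(W), a W ⇒ L
n=18: can move to 9, which is L ⇒ W
n=19: the only move is to 18(W), a W ⇒ L
n=20: can move to 15, which is L ⇒ W
n=21: moves to 14(W), 18(W), 20(W); every one is W ⇒ L

1: W, 12: W, 21: L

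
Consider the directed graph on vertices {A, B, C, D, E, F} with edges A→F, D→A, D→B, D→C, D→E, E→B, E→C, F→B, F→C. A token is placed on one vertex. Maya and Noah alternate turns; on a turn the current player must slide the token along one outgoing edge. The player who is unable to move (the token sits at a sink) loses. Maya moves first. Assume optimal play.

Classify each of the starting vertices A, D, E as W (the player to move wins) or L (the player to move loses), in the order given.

Use the standard recursion: the mover loses at a terminal position; elsewhere, the mover wins exactly when some move hands the opponent an L position.
Every edge goes from a vertex to one that appears earlier in the order C, B, F, A, E, D, so processing vertices in that order labels each vertex after all of its successors.
C: no outgoing edge → L
B: no outgoing edge → L
F: reaches L-position B → W
A: only reaches F(W), which is W → L
E: reaches L-position B → W
D: reaches L-position A → W

A: L, D: W, E: W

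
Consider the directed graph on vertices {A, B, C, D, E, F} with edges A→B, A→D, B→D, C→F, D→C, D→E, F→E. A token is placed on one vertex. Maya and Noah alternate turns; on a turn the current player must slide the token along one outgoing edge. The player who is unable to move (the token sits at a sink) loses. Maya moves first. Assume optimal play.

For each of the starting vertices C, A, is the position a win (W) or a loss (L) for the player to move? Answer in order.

C: L, A: W

Compute win/loss labels from the base case upward. A position with no move is L. Any other position is W if it can reach an L in one move, else L.
Every edge goes from a vertex to one that appears earlier in the order E, F, C, D, B, A, so processing vertices in that order labels each vertex after all of its successors.
E: no outgoing edge → L
F: reaches L-position E → W
C: only reaches F(W), which is W → L
D: reaches L-position C → W
B: only reaches D(W), which is W → L
A: reaches L-position B → W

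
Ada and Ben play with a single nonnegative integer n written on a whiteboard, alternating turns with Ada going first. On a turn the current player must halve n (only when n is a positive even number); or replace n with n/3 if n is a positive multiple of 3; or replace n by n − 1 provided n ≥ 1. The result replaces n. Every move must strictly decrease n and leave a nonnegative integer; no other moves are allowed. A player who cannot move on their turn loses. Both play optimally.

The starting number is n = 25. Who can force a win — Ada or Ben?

Classify positions by backward induction: terminal positions (no move available) are L. From any other position, the mover wins iff some move reaches an L.
n=0: no move → L
n=1: →0(L), so W
n=2: →1(W) only, which is W, so L
n=3: →2(L), so W
n=4: →2(L), so W
n=5: →4(W) only, which is W, so L
n=6: →2(L), so W
n=7: →6(W) only, which is W, so L
n=8: →7(L), so W
n=9: →3(W), 8(W) — all W, so L
n=10: →5(L), so W
n=11: →10(W) only, which is W, so L
n=12: →11(L), so W
n=13: →12(W) only, which is W, so L
n=14: →7(L), so W
n=15: →5(L), so W
n=16: →8(W), 15(W) — all W, so L
n=17: →16(L), so W
n=18: →9(L), so W
n=19: →18(W) only, which is W, so L
n=20: →19(L), so W
n=21: →7(L), so W
n=22: →11(L), so W
n=23: →22(W) only, which is W, so L
n=24: →23(L), so W
n=25: →24(W) only, which is W, so L
The starting position 25 is L: whatever Ada does, the opponent receives a W position.

Ben wins.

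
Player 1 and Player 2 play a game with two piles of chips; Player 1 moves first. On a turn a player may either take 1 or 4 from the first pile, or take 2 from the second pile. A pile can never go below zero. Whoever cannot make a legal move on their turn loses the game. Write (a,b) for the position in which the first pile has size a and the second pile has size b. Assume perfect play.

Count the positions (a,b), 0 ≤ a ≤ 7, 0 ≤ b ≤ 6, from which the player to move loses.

25

Label each position W (a win for the player to move) or L (a loss). A position with no legal move is L; any other position is W exactly when some move reaches an L, and L when every move reaches a W.
Every move lowers a or b (never raises either), so fill the grid row by row in increasing a, and left to right within a row: each cell's successors are then already labelled.
      b=0  b=1  b=2  b=3  b=4  b=5  b=6
a=0:    L    L    W    W    L    L    W
a=1:    W    W    L    L    W    W    L
a=2:    L    L    W    W    L    L    W
a=3:    W    W    L    L    W    W    L
a=4:    W    W    W    W    W    W    W
a=5:    L    L    W    W    L    L    W
a=6:    W    W    L    L    W    W    L
a=7:    L    L    W    W    L    L    W
Cells with no legal move (terminal, hence L): (0,0), (0,1).
The remaining L cells, each justified by listing all of its moves:
(0,4): only reaches (0,2)(W), which is W → L
(0,5): only reaches (0,3)(W), which is W → L
(1,2): only reaches (0,2)(W), (1,0)(W), all W → L
(1,3): only reaches (0,3)(W), (1,1)(W), all W → L
(1,6): only reaches (0,6)(W), (1,4)(W), all W → L
(2,0): only reaches (1,0)(W), which is W → L
(2,1): only reaches (1,1)(W), which is W → L
(2,4): only reaches (1,4)(W), (2,2)(W), all W → L
(2,5): only reaches (1,5)(W), (2,3)(W), all W → L
(3,2): only reaches (2,2)(W), (3,0)(W), all W → L
(3,3): only reaches (2,3)(W), (3,1)(W), all W → L
(3,6): only reaches (2,6)(W), (3,4)(W), all W → L
(5,0): only reaches (4,0)(W), (1,0)(W), all W → L
(5,1): only reaches (4,1)(W), (1,1)(W), all W → L
(5,4): only reaches (4,4)(W), (1,4)(W), (5,2)(W), all W → L
(5,5): only reaches (4,5)(W), (1,5)(W), (5,3)(W), all W → L
(6,2): only reaches (5,2)(W), (2,2)(W), (6,0)(W), all W → L
(6,3): only reaches (5,3)(W), (2,3)(W), (6,1)(W), all W → L
(6,6): only reaches (5,6)(W), (2,6)(W), (6,4)(W), all W → L
(7,0): only reaches (6,0)(W), (3,0)(W), all W → L
(7,1): only reaches (6,1)(W), (3,1)(W), all W → L
(7,4): only reaches (6,4)(W), (3,4)(W), (7,2)(W), all W → L
(7,5): only reaches (6,5)(W), (3,5)(W), (7,3)(W), all W → L
Every other cell has at least one move into one of the L cells above, so it is W.
L cells per row: a=0: 4, a=1: 3, a=2: 4, a=3: 3, a=4: 0, a=5: 4, a=6: 3, a=7: 4; total 25.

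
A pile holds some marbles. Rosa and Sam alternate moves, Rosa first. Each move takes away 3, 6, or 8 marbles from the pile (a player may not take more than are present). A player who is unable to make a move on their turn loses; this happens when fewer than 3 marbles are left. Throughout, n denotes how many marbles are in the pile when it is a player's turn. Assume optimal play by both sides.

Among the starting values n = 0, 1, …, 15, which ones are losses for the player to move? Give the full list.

0, 1, 2, 11, 12, 13

Work bottom-up. With no move the player to move loses. Otherwise the position is W if at least one move leads to an L position for the opponent, and L if every move leads to a W.
n=0: no move → L
n=1: no move → L
n=2: no move → L
n=3: can move to 0, which is L ⇒ W
n=4: can move to 1, which is L ⇒ W
n=5: can move to 2, which is L ⇒ W
n=6: can move to 0, which is L ⇒ W
n=7: can move to 1, which is L ⇒ W
n=8: can move to 2, which is L ⇒ W
n=9: can move to 1, which is L ⇒ W
n=10: can move to 2, which is L ⇒ W
n=11: moves to 8(W), 5(W), 3(W); every one is W ⇒ L
n=12: moves to 9(W), 6(W), 4(W); every one is W ⇒ L
n=13: moves to 10(W), 7(W), 5(W); every one is W ⇒ L
n=14: can move to 11, which is L ⇒ W
n=15: can move to 12, which is L ⇒ W
Reading off the rows marked L gives the requested list; there are 6 such values of n.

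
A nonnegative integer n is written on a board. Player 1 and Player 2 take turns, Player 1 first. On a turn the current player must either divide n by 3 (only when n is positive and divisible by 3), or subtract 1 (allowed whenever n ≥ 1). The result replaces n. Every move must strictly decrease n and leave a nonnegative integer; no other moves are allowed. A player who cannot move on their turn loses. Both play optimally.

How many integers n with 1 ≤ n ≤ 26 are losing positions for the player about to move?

12

Positions with no move are L. A position that does have a move is losing for the player to move precisely when every available move leads to a winning position for the opponent. Fill in the labels:
n=0: no move → L
n=1: →0(L), so W
n=2: →1(W) only, which is W, so L
n=3: →2(L), so W
n=4: →3(W) only, which is W, so L
n=5: →4(L), so W
n=6: →2(L), so W
n=7: →6(W) only, which is W, so L
n=8: →7(L), so W
n=9: →3(W), 8(W) — all W, so L
n=10: →9(L), so W
n=11: →10(W) only, which is W, so L
n=12: →4(L), so W
n=13: →12(W) only, which is W, so L
n=14: →13(L), so W
n=15: →5(W), 14(W) — all W, so L
n=16: →15(L), so W
n=17: →16(W) only, which is W, so L
n=18: →17(L), so W
n=19: →18(W) only, which is W, so L
n=20: →19(L), so W
n=21: →7(L), so W
n=22: →21(W) only, which is W, so L
n=23: →22(L), so W
n=24: →8(W), 23(W) — all W, so L
n=25: →24(L), so W
n=26: →25(W) only, which is W, so L
L entries with 1 ≤ n ≤ 26 (n=0 is outside the asked range and is not counted): n = 2, 4, 7, 9, 11, 13, 15, 17, 19, 22, 24, 26; that makes 12.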